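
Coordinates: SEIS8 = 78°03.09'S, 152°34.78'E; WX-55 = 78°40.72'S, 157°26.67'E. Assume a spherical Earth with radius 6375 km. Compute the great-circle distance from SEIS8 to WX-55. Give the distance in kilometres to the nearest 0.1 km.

SEIS8: φ = -78.05150°, λ = +152.57967°
WX-55: φ = -78.67867°, λ = +157.44450°
Δφ = -0.6272°,  Δλ = 4.8648°
a = sin²(Δφ/2) + cos φ₁ cos φ₂ sin²(Δλ/2) = 0.000103
c = 2·arcsin(√a) = 0.020314 rad = 1.1639°
d = R·c = 6375 × 0.020314 = 129.5 km

129.5 km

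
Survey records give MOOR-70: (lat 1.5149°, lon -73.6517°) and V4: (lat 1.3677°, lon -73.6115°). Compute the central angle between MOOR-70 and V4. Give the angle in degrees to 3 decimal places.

0.153°

Δφ = -0.1472°,  Δλ = 0.0402°
a = sin²(Δφ/2) + cos φ₁ cos φ₂ sin²(Δλ/2) = 0.000002
c = 2·arcsin(√a) = 0.002663 rad = 0.1526°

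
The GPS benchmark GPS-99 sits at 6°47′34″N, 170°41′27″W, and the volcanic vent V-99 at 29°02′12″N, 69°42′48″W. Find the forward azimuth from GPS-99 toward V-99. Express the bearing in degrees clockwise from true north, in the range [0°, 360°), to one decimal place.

59.7°

GPS-99: φ = +6.79278°, λ = -170.69083°
V-99: φ = +29.03667°, λ = -69.71333°
Δλ = 100.9775°
y = sin Δλ · cos φ₂ = 0.858311
x = cos φ₁ sin φ₂ − sin φ₁ cos φ₂ cos Δλ = 0.501654
θ = atan2(y, x) = 59.6951° → 59.6951° (mod 360°)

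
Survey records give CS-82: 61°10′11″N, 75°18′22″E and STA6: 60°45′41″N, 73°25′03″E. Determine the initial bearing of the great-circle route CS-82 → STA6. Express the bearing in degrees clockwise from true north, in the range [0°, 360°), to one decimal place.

CS-82: φ = +61.16972°, λ = +75.30611°
STA6: φ = +60.76139°, λ = +73.41750°
Δλ = -1.8886°
y = sin Δλ · cos φ₂ = -0.016098
x = cos φ₁ sin φ₂ − sin φ₁ cos φ₂ cos Δλ = -0.006894
θ = atan2(y, x) = -113.1845° → 246.8155° (mod 360°)

246.8°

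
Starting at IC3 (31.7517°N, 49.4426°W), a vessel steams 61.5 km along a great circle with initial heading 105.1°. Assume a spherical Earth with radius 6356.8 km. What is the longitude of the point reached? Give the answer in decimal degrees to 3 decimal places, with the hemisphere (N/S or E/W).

δ = d/R = 61.5/6356.8 = 0.009675 rad
φ₂ = arcsin(sin φ₁ cos δ + cos φ₁ sin δ cos θ)
   = arcsin(0.52624·0.99995 + 0.85034·0.00967·-0.26050) = 31.60576°
λ₂ = λ₁ + atan2(sin θ sin δ cos φ₁, cos δ − sin φ₁ sin φ₂) = -48.81421°

48.814°W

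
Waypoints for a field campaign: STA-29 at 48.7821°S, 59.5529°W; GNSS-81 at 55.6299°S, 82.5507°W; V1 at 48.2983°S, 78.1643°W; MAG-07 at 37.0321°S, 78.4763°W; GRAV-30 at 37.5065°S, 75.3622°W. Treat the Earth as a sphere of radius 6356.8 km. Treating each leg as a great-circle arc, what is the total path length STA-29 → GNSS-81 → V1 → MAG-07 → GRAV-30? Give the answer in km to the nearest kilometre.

STA-29→GNSS-81: c = 0.271757 rad, d = 1727.50 km
GNSS-81→V1: c = 0.136310 rad, d = 866.50 km
V1→MAG-07: c = 0.196673 rad, d = 1250.21 km
MAG-07→GRAV-30: c = 0.044036 rad, d = 279.93 km
Total = 1727.50 + 866.50 + 1250.21 + 279.93 = 4124.13 km

4124 km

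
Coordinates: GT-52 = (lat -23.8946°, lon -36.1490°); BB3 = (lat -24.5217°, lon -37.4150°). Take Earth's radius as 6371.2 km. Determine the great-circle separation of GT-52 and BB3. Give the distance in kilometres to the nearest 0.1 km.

Δφ = -0.6271°,  Δλ = -1.2660°
a = sin²(Δφ/2) + cos φ₁ cos φ₂ sin²(Δλ/2) = 0.000131
c = 2·arcsin(√a) = 0.022933 rad = 1.3140°
d = R·c = 6371.2 × 0.022933 = 146.1 km

146.1 km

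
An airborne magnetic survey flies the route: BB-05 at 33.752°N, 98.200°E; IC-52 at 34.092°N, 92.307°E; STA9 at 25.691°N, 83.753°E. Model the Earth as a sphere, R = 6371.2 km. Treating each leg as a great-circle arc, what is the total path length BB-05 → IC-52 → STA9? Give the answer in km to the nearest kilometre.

BB-05→IC-52: c = 0.085541 rad, d = 545.00 km
IC-52→STA9: c = 0.195409 rad, d = 1244.99 km
Total = 545.00 + 1244.99 = 1789.99 km

1790 km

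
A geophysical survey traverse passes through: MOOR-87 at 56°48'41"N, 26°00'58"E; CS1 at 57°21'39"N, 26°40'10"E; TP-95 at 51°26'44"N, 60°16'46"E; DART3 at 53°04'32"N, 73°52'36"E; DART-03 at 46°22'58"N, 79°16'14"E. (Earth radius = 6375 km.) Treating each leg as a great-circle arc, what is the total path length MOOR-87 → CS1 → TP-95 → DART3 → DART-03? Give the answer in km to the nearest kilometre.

MOOR-87: φ = +56.81139°, λ = +26.01611°
CS1: φ = +57.36083°, λ = +26.66944°
TP-95: φ = +51.44556°, λ = +60.27944°
DART3: φ = +53.07556°, λ = +73.87667°
DART-03: φ = +46.38278°, λ = +79.27056°
MOOR-87→CS1: c = 0.011417 rad, d = 72.78 km
CS1→TP-95: c = 0.352597 rad, d = 2247.81 km
TP-95→DART3: c = 0.147776 rad, d = 942.07 km
DART3→DART-03: c = 0.131622 rad, d = 839.09 km
Total = 72.78 + 2247.81 + 942.07 + 839.09 = 4101.75 km

4102 km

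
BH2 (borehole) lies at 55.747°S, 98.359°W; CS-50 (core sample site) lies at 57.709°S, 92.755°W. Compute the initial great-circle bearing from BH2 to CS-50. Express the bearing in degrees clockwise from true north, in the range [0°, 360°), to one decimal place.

Δλ = 5.6040°
y = sin Δλ · cos φ₂ = 0.052168
x = cos φ₁ sin φ₂ − sin φ₁ cos φ₂ cos Δλ = -0.036347
θ = atan2(y, x) = 124.8662° → 124.8662° (mod 360°)

124.9°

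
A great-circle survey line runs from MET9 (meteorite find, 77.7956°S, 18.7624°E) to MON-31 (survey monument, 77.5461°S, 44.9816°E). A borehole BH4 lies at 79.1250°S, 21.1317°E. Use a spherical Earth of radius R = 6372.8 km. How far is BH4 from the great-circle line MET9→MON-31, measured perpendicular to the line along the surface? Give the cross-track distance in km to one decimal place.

δ₁₃ = central angle MET9→BH4 = 0.024628 rad  (haversine)
θ₁₃ = bearing MET9→BH4 = 161.535°,  θ₁₂ = bearing MET9→MON-31 = 100.310°
dₓₜ = R·arcsin(sin δ₁₃ · sin(θ₁₃ − θ₁₂)) = 6372.8·arcsin(0.02463·sin(61.225°)) = 137.567 km
|dₓₜ| = 137.567 km

137.6 km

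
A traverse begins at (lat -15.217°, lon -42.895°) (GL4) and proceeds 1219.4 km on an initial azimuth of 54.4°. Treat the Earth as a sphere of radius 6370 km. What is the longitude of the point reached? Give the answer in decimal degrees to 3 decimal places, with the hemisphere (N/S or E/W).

33.892°W

δ = d/R = 1219.4/6370 = 0.191429 rad
φ₂ = arcsin(sin φ₁ cos δ + cos φ₁ sin δ cos θ)
   = arcsin(-0.26248·0.98173 + 0.96494·0.19026·0.58212) = -8.67379°
λ₂ = λ₁ + atan2(sin θ sin δ cos φ₁, cos δ − sin φ₁ sin φ₂) = -33.89168°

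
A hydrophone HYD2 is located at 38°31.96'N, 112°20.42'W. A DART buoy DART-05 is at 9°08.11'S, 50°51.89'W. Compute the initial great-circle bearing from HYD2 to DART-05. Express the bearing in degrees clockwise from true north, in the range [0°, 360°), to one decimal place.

115.7°

HYD2: φ = +38.53267°, λ = -112.34033°
DART-05: φ = -9.13517°, λ = -50.86483°
Δλ = 61.4755°
y = sin Δλ · cos φ₂ = 0.867469
x = cos φ₁ sin φ₂ − sin φ₁ cos φ₂ cos Δλ = -0.417906
θ = atan2(y, x) = 115.7226° → 115.7226° (mod 360°)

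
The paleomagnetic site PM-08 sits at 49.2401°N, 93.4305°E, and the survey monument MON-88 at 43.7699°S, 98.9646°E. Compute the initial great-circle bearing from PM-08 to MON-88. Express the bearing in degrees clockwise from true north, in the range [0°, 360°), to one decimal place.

Δλ = 5.5341°
y = sin Δλ · cos φ₂ = 0.069640
x = cos φ₁ sin φ₂ − sin φ₁ cos φ₂ cos Δλ = -0.996071
θ = atan2(y, x) = 176.0007° → 176.0007° (mod 360°)

176.0°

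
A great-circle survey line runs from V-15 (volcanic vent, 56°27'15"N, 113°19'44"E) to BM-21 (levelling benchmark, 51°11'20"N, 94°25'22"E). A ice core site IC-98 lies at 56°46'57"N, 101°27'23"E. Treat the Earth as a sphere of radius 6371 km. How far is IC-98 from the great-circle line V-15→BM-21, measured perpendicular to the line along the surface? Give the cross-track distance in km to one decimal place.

308.9 km

V-15: φ = +56.45417°, λ = +113.32889°
BM-21: φ = +51.18889°, λ = +94.42278°
IC-98: φ = +56.78250°, λ = +101.45639°
δ₁₃ = central angle V-15→IC-98 = 0.114013 rad  (haversine)
θ₁₃ = bearing V-15→IC-98 = 277.829°,  θ₁₂ = bearing V-15→BM-21 = 252.614°
dₓₜ = R·arcsin(sin δ₁₃ · sin(θ₁₃ − θ₁₂)) = 6371·arcsin(0.11377·sin(25.215°)) = 308.900 km
|dₓₜ| = 308.900 km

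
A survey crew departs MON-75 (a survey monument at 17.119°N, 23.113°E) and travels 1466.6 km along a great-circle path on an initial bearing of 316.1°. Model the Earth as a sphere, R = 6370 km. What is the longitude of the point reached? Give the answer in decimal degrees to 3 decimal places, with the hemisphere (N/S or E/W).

δ = d/R = 1466.6/6370 = 0.230235 rad
φ₂ = arcsin(sin φ₁ cos δ + cos φ₁ sin δ cos θ)
   = arcsin(0.29436·0.97361 + 0.95570·0.22821·0.72055) = 26.34272°
λ₂ = λ₁ + atan2(sin θ sin δ cos φ₁, cos δ − sin φ₁ sin φ₂) = 12.94265°

12.943°E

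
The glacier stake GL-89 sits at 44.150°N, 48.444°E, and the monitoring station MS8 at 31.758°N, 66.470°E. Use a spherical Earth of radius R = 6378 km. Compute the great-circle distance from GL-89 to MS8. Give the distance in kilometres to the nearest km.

2091 km

Δφ = -12.3920°,  Δλ = 18.0260°
a = sin²(Δφ/2) + cos φ₁ cos φ₂ sin²(Δλ/2) = 0.026622
c = 2·arcsin(√a) = 0.327788 rad = 18.7809°
d = R·c = 6378 × 0.327788 = 2090.6 km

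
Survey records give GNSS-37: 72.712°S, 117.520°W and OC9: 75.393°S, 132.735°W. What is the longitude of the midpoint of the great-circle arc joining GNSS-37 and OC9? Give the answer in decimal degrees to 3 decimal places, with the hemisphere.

Bx = cos φ₂ cos Δλ = 0.243348,  By = cos φ₂ sin Δλ = -0.066185
φₘ = atan2(sin φ₁ + sin φ₂, √((cos φ₁ + Bx)² + By²)) = -74.18492°
λₘ = λ₁ + atan2(By, cos φ₁ + Bx) = -124.50086°

124.501°W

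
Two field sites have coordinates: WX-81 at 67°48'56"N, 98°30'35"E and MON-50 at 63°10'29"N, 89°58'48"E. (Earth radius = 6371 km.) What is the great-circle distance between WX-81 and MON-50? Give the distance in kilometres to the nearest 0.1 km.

WX-81: φ = +67.81556°, λ = +98.50972°
MON-50: φ = +63.17472°, λ = +89.98000°
Δφ = -4.6408°,  Δλ = -8.5297°
a = sin²(Δφ/2) + cos φ₁ cos φ₂ sin²(Δλ/2) = 0.002582
c = 2·arcsin(√a) = 0.101663 rad = 5.8249°
d = R·c = 6371 × 0.101663 = 647.7 km

647.7 km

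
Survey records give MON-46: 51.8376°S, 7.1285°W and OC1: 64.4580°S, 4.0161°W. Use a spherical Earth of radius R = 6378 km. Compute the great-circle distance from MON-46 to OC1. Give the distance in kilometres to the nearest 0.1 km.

1416.3 km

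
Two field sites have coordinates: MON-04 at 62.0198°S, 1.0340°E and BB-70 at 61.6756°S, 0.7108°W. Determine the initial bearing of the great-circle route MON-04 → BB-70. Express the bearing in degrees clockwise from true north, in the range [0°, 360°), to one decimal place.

291.9°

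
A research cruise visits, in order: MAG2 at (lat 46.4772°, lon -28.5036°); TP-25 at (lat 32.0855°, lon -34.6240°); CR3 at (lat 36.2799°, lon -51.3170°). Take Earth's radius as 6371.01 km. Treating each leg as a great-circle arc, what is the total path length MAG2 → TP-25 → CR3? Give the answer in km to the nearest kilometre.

3286 km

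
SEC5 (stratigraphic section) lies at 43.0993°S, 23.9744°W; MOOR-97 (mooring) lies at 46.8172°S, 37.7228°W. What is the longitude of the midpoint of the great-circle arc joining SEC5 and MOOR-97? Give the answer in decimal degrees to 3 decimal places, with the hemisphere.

Bx = cos φ₂ cos Δλ = 0.664721,  By = cos φ₂ sin Δλ = -0.162637
φₘ = atan2(sin φ₁ + sin φ₂, √((cos φ₁ + Bx)² + By²)) = -45.16471°
λₘ = λ₁ + atan2(By, cos φ₁ + Bx) = -30.62474°

30.625°W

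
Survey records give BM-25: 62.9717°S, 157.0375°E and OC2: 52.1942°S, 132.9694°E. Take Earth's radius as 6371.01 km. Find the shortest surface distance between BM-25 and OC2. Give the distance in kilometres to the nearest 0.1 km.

1849.8 km

Δφ = 10.7775°,  Δλ = -24.0681°
a = sin²(Δφ/2) + cos φ₁ cos φ₂ sin²(Δλ/2) = 0.020928
c = 2·arcsin(√a) = 0.290352 rad = 16.6359°
d = R·c = 6371.01 × 0.290352 = 1849.8 km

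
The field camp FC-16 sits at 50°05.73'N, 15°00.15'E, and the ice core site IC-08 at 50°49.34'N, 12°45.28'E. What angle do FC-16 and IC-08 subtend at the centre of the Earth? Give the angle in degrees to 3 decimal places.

1.605°

FC-16: φ = +50.09550°, λ = +15.00250°
IC-08: φ = +50.82233°, λ = +12.75467°
Δφ = 0.7268°,  Δλ = -2.2478°
a = sin²(Δφ/2) + cos φ₁ cos φ₂ sin²(Δλ/2) = 0.000196
c = 2·arcsin(√a) = 0.028012 rad = 1.6049°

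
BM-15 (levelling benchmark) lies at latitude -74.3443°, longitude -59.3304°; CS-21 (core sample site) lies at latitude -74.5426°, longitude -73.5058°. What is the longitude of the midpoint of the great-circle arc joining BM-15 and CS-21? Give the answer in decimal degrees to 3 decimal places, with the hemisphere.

Bx = cos φ₂ cos Δλ = 0.258406,  By = cos φ₂ sin Δλ = -0.065269
φₘ = atan2(sin φ₁ + sin φ₂, √((cos φ₁ + Bx)² + By²)) = -74.55663°
λₘ = λ₁ + atan2(By, cos φ₁ + Bx) = -66.37382°

66.374°W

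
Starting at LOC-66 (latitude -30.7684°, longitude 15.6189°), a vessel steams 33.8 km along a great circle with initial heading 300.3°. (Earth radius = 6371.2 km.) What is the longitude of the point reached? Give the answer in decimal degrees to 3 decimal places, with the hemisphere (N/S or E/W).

15.314°E

δ = d/R = 33.8/6371.2 = 0.005305 rad
φ₂ = arcsin(sin φ₁ cos δ + cos φ₁ sin δ cos θ)
   = arcsin(-0.51157·0.99999 + 0.85924·0.00531·0.50453) = -30.61469°
λ₂ = λ₁ + atan2(sin θ sin δ cos φ₁, cos δ − sin φ₁ sin φ₂) = 15.31396°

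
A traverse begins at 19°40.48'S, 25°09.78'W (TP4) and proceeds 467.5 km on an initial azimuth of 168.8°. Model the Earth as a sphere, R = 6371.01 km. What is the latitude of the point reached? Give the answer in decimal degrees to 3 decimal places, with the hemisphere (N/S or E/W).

23.797°S

TP4: φ = -19.67467°, λ = -25.16300°
δ = d/R = 467.5/6371.01 = 0.073379 rad
φ₂ = arcsin(sin φ₁ cos δ + cos φ₁ sin δ cos θ)
   = arcsin(-0.33668·0.99731 + 0.94162·0.07331·-0.98096) = -23.79663°
λ₂ = λ₁ + atan2(sin θ sin δ cos φ₁, cos δ − sin φ₁ sin φ₂) = -24.27126°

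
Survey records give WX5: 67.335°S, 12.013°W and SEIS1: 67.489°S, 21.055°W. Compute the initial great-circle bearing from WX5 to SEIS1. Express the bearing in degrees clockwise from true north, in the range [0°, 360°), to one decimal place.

Δλ = -9.0420°
y = sin Δλ · cos φ₂ = -0.060170
x = cos φ₁ sin φ₂ − sin φ₁ cos φ₂ cos Δλ = -0.007078
θ = atan2(y, x) = -96.7091° → 263.2909° (mod 360°)

263.3°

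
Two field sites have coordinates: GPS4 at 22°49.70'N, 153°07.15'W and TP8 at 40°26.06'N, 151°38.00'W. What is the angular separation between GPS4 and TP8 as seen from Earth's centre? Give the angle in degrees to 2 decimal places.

GPS4: φ = +22.82833°, λ = -153.11917°
TP8: φ = +40.43433°, λ = -151.63333°
Δφ = 17.6060°,  Δλ = 1.4858°
a = sin²(Δφ/2) + cos φ₁ cos φ₂ sin²(Δλ/2) = 0.023538
c = 2·arcsin(√a) = 0.308062 rad = 17.6506°

17.65°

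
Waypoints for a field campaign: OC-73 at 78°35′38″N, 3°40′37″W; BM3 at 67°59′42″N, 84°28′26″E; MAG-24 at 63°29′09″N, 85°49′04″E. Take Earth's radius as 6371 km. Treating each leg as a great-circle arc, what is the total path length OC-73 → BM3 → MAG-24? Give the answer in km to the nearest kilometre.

3210 km

OC-73: φ = +78.59389°, λ = -3.67694°
BM3: φ = +67.99500°, λ = +84.47389°
MAG-24: φ = +63.48583°, λ = +85.81778°
OC-73→BM3: c = 0.424533 rad, d = 2704.70 km
BM3→MAG-24: c = 0.079283 rad, d = 505.11 km
Total = 2704.70 + 505.11 = 3209.81 km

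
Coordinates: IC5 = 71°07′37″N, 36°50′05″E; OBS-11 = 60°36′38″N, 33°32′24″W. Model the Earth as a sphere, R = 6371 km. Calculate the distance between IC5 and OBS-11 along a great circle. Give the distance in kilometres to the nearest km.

3183 km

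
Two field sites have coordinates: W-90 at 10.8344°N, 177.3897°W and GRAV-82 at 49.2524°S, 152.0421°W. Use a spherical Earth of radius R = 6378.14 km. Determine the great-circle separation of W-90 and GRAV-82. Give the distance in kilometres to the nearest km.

Δφ = -60.0868°,  Δλ = 25.3476°
a = sin²(Δφ/2) + cos φ₁ cos φ₂ sin²(Δλ/2) = 0.281516
c = 2·arcsin(√a) = 1.118572 rad = 64.0894°
d = R·c = 6378.14 × 1.118572 = 7134.4 km

7134 km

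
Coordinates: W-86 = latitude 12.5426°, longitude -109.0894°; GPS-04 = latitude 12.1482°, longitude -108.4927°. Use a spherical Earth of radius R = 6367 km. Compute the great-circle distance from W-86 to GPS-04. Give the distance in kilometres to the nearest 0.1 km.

78.2 km

Δφ = -0.3944°,  Δλ = 0.5967°
a = sin²(Δφ/2) + cos φ₁ cos φ₂ sin²(Δλ/2) = 0.000038
c = 2·arcsin(√a) = 0.012284 rad = 0.7038°
d = R·c = 6367 × 0.012284 = 78.2 km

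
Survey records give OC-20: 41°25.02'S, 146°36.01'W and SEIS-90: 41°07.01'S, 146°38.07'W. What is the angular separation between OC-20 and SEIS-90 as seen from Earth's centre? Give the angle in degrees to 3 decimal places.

OC-20: φ = -41.41700°, λ = -146.60017°
SEIS-90: φ = -41.11683°, λ = -146.63450°
Δφ = 0.3002°,  Δλ = -0.0343°
a = sin²(Δφ/2) + cos φ₁ cos φ₂ sin²(Δλ/2) = 0.000007
c = 2·arcsin(√a) = 0.005258 rad = 0.3013°

0.301°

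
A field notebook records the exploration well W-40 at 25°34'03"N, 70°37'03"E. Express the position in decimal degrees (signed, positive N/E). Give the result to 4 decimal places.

+25.5675°, +70.6175°

lat: 25.5675° N → +25.5675°
lon: 70.6175° E → +70.6175°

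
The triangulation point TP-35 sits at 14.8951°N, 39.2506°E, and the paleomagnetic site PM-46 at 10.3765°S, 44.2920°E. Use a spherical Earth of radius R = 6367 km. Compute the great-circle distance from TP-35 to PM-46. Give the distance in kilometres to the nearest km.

Δφ = -25.2716°,  Δλ = 5.0414°
a = sin²(Δφ/2) + cos φ₁ cos φ₂ sin²(Δλ/2) = 0.049692
c = 2·arcsin(√a) = 0.449610 rad = 25.7607°
d = R·c = 6367 × 0.449610 = 2862.7 km

2863 km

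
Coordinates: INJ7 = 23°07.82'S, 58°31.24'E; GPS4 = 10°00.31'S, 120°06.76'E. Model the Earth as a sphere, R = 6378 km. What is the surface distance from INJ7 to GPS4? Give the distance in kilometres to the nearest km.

INJ7: φ = -23.13033°, λ = +58.52067°
GPS4: φ = -10.00517°, λ = +120.11267°
Δφ = 13.1252°,  Δλ = 61.5920°
a = sin²(Δφ/2) + cos φ₁ cos φ₂ sin²(Δλ/2) = 0.250451
c = 2·arcsin(√a) = 1.048239 rad = 60.0597°
d = R·c = 6378 × 1.048239 = 6685.7 km

6686 km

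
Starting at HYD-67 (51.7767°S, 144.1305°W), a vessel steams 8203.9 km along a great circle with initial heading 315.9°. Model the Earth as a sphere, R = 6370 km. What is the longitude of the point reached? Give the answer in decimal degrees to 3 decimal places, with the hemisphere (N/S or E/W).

172.783°E

δ = d/R = 8203.9/6370 = 1.287896 rad
φ₂ = arcsin(sin φ₁ cos δ + cos φ₁ sin δ cos θ)
   = arcsin(-0.78561·0.27914 + 0.61873·0.96025·0.71813) = 11.96814°
λ₂ = λ₁ + atan2(sin θ sin δ cos φ₁, cos δ − sin φ₁ sin φ₂) = 172.78323°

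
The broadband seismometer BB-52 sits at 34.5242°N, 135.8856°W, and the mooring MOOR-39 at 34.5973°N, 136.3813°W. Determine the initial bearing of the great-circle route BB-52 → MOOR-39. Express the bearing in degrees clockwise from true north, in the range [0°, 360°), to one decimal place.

280.3°

Δλ = -0.4957°
y = sin Δλ · cos φ₂ = -0.007122
x = cos φ₁ sin φ₂ − sin φ₁ cos φ₂ cos Δλ = 0.001293
θ = atan2(y, x) = -79.7071° → 280.2929° (mod 360°)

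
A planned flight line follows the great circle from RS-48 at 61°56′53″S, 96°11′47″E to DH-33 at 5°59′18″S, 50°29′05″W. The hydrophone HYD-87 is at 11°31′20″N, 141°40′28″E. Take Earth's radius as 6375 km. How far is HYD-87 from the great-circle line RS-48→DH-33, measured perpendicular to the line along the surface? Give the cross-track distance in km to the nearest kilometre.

1102 km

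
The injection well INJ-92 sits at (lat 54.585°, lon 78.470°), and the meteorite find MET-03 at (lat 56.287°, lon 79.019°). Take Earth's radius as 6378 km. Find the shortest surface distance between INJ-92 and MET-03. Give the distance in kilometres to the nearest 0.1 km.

192.6 km

Δφ = 1.7020°,  Δλ = 0.5490°
a = sin²(Δφ/2) + cos φ₁ cos φ₂ sin²(Δλ/2) = 0.000228
c = 2·arcsin(√a) = 0.030199 rad = 1.7302°
d = R·c = 6378 × 0.030199 = 192.6 km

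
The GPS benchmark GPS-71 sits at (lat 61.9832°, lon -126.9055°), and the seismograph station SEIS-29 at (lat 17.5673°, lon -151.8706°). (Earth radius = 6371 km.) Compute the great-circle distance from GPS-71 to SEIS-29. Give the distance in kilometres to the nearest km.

5309 km

Δφ = -44.4159°,  Δλ = -24.9651°
a = sin²(Δφ/2) + cos φ₁ cos φ₂ sin²(Δλ/2) = 0.163782
c = 2·arcsin(√a) = 0.833301 rad = 47.7446°
d = R·c = 6371 × 0.833301 = 5309.0 km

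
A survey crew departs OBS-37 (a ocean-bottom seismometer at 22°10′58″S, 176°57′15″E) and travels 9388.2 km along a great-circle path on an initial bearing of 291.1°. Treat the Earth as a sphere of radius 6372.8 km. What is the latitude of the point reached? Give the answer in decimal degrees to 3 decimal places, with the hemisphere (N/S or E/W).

17.155°N

OBS-37: φ = -22.18278°, λ = +176.95417°
δ = d/R = 9388.2/6372.8 = 1.473167 rad
φ₂ = arcsin(sin φ₁ cos δ + cos φ₁ sin δ cos θ)
   = arcsin(-0.37756·0.09747 + 0.92598·0.99524·0.36000) = 17.15522°
λ₂ = λ₁ + atan2(sin θ sin δ cos φ₁, cos δ − sin φ₁ sin φ₂) = 100.60680°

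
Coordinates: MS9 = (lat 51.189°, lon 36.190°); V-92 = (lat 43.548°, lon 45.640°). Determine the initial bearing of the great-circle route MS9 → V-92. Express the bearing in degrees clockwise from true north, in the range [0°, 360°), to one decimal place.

136.5°

Δλ = 9.4500°
y = sin Δλ · cos φ₂ = 0.119002
x = cos φ₁ sin φ₂ − sin φ₁ cos φ₂ cos Δλ = -0.125301
θ = atan2(y, x) = 136.4770° → 136.4770° (mod 360°)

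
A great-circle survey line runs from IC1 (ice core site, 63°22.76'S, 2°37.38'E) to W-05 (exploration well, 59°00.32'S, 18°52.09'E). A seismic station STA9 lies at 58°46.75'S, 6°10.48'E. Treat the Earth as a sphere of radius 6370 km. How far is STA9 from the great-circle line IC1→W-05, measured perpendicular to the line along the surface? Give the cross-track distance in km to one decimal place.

392.8 km

IC1: φ = -63.37933°, λ = +2.62300°
W-05: φ = -59.00533°, λ = +18.86817°
STA9: φ = -58.77917°, λ = +6.17467°
δ₁₃ = central angle IC1→STA9 = 0.085670 rad  (haversine)
θ₁₃ = bearing IC1→STA9 = 22.041°,  θ₁₂ = bearing IC1→W-05 = 68.109°
dₓₜ = R·arcsin(sin δ₁₃ · sin(θ₁₃ − θ₁₂)) = 6370·arcsin(0.08557·sin(-46.068°)) = -392.773 km
|dₓₜ| = 392.773 km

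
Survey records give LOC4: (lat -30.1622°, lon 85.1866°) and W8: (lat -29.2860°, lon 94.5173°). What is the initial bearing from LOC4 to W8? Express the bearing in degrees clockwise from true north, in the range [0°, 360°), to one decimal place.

Δλ = 9.3307°
y = sin Δλ · cos φ₂ = 0.141410
x = cos φ₁ sin φ₂ − sin φ₁ cos φ₂ cos Δλ = 0.009494
θ = atan2(y, x) = 86.1591° → 86.1591° (mod 360°)

86.2°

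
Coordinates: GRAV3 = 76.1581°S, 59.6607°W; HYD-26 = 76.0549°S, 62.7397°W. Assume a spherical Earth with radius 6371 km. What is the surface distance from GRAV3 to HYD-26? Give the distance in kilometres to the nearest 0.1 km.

83.0 km

Δφ = 0.1032°,  Δλ = -3.0790°
a = sin²(Δφ/2) + cos φ₁ cos φ₂ sin²(Δλ/2) = 0.000042
c = 2·arcsin(√a) = 0.013027 rad = 0.7464°
d = R·c = 6371 × 0.013027 = 83.0 km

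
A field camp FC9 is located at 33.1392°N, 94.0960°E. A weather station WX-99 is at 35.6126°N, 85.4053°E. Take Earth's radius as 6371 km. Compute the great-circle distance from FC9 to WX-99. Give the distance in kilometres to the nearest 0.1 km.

843.3 km

Δφ = 2.4734°,  Δλ = -8.6907°
a = sin²(Δφ/2) + cos φ₁ cos φ₂ sin²(Δλ/2) = 0.004374
c = 2·arcsin(√a) = 0.132366 rad = 7.5840°
d = R·c = 6371 × 0.132366 = 843.3 km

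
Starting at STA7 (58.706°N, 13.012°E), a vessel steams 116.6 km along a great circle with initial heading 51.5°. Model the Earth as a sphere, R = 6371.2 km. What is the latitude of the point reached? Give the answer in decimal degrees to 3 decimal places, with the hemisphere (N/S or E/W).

59.349°N

δ = d/R = 116.6/6371.2 = 0.018301 rad
φ₂ = arcsin(sin φ₁ cos δ + cos φ₁ sin δ cos θ)
   = arcsin(0.85451·0.99983 + 0.51943·0.01830·0.62251) = 59.34888°
λ₂ = λ₁ + atan2(sin θ sin δ cos φ₁, cos δ − sin φ₁ sin φ₂) = 14.62179°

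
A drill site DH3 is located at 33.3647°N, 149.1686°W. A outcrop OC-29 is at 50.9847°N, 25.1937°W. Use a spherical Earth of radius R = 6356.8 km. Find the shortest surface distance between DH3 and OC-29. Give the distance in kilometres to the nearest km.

Δφ = 17.6200°,  Δλ = 123.9749°
a = sin²(Δφ/2) + cos φ₁ cos φ₂ sin²(Δλ/2) = 0.433253
c = 2·arcsin(√a) = 1.436903 rad = 82.3285°
d = R·c = 6356.8 × 1.436903 = 9134.1 km

9134 km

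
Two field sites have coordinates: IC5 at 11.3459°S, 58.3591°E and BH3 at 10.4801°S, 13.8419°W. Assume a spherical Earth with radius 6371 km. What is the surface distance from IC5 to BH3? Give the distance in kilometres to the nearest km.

Δφ = 0.8658°,  Δλ = -72.2010°
a = sin²(Δφ/2) + cos φ₁ cos φ₂ sin²(Δλ/2) = 0.334755
c = 2·arcsin(√a) = 1.233974 rad = 70.7015°
d = R·c = 6371 × 1.233974 = 7861.6 km

7862 km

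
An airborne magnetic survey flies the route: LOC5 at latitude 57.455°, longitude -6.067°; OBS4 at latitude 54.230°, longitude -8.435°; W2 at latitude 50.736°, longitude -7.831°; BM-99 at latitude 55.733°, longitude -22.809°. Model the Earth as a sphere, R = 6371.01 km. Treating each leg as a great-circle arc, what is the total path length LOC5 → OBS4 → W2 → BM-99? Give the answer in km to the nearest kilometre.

LOC5→OBS4: c = 0.060873 rad, d = 387.83 km
OBS4→W2: c = 0.061318 rad, d = 390.66 km
W2→BM-99: c = 0.178606 rad, d = 1137.90 km
Total = 387.83 + 390.66 + 1137.90 = 1916.39 km

1916 km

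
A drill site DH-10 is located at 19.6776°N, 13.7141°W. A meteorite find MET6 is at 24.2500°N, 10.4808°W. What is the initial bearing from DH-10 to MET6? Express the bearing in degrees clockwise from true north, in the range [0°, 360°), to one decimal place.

32.7°

Δλ = 3.2333°
y = sin Δλ · cos φ₂ = 0.051425
x = cos φ₁ sin φ₂ − sin φ₁ cos φ₂ cos Δλ = 0.080207
θ = atan2(y, x) = 32.6660° → 32.6660° (mod 360°)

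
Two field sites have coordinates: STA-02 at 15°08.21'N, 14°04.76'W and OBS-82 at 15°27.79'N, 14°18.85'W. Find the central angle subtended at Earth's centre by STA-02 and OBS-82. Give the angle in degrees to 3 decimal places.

0.397°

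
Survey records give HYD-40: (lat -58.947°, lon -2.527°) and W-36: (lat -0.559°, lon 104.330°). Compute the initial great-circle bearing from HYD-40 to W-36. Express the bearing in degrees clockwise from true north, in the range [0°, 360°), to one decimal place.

Δλ = 106.8570°
y = sin Δλ · cos φ₂ = 0.956986
x = cos φ₁ sin φ₂ − sin φ₁ cos φ₂ cos Δλ = -0.253447
θ = atan2(y, x) = 104.8336° → 104.8336° (mod 360°)

104.8°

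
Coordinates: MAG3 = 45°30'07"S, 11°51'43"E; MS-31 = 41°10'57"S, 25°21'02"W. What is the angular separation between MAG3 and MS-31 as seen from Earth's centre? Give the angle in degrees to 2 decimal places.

MAG3: φ = -45.50194°, λ = +11.86194°
MS-31: φ = -41.18250°, λ = -25.35056°
Δφ = 4.3194°,  Δλ = -37.2125°
a = sin²(Δφ/2) + cos φ₁ cos φ₂ sin²(Δλ/2) = 0.055120
c = 2·arcsin(√a) = 0.473977 rad = 27.1569°

27.16°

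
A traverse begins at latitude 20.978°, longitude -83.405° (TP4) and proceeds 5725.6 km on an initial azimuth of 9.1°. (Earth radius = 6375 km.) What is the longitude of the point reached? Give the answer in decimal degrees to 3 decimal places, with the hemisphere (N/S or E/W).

61.346°W

δ = d/R = 5725.6/6375 = 0.898133 rad
φ₂ = arcsin(sin φ₁ cos δ + cos φ₁ sin δ cos θ)
   = arcsin(0.35801·0.62307 + 0.93372·0.78217·0.98741) = 70.76844°
λ₂ = λ₁ + atan2(sin θ sin δ cos φ₁, cos δ − sin φ₁ sin φ₂) = -61.34584°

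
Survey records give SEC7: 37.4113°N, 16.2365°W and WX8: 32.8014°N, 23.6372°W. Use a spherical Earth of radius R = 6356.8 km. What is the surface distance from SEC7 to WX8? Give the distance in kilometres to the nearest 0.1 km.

Δφ = -4.6099°,  Δλ = -7.4007°
a = sin²(Δφ/2) + cos φ₁ cos φ₂ sin²(Δλ/2) = 0.004398
c = 2·arcsin(√a) = 0.132738 rad = 7.6053°
d = R·c = 6356.8 × 0.132738 = 843.8 km

843.8 km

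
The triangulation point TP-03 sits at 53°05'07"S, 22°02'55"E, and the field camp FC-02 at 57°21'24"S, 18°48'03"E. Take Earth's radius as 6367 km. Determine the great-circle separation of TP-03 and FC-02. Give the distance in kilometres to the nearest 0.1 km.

517.2 km

TP-03: φ = -53.08528°, λ = +22.04861°
FC-02: φ = -57.35667°, λ = +18.80083°
Δφ = -4.2714°,  Δλ = -3.2478°
a = sin²(Δφ/2) + cos φ₁ cos φ₂ sin²(Δλ/2) = 0.001649
c = 2·arcsin(√a) = 0.081237 rad = 4.6545°
d = R·c = 6367 × 0.081237 = 517.2 km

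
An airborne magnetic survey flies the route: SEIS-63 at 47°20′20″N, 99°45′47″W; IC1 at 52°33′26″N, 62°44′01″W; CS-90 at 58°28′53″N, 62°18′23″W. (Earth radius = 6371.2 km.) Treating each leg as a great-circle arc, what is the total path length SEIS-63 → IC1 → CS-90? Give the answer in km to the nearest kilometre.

3340 km

SEIS-63: φ = +47.33889°, λ = -99.76306°
IC1: φ = +52.55722°, λ = -62.73361°
CS-90: φ = +58.48139°, λ = -62.30639°
SEIS-63→IC1: c = 0.420790 rad, d = 2680.94 km
IC1→CS-90: c = 0.103482 rad, d = 659.30 km
Total = 2680.94 + 659.30 = 3340.24 km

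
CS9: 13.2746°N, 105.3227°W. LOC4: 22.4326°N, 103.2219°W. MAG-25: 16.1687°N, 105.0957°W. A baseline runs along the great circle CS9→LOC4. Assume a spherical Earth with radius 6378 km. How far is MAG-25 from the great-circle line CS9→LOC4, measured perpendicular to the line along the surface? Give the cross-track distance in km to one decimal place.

δ₁₃ = central angle CS9→MAG-25 = 0.050657 rad  (haversine)
θ₁₃ = bearing CS9→MAG-25 = 4.310°,  θ₁₂ = bearing CS9→LOC4 = 12.008°
dₓₜ = R·arcsin(sin δ₁₃ · sin(θ₁₃ − θ₁₂)) = 6378·arcsin(0.05064·sin(-7.698°)) = -43.262 km
|dₓₜ| = 43.262 km

43.3 km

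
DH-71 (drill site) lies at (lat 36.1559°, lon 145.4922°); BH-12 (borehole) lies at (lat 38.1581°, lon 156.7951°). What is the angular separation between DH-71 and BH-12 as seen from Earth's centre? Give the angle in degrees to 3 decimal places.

9.222°

Δφ = 2.0022°,  Δλ = 11.3029°
a = sin²(Δφ/2) + cos φ₁ cos φ₂ sin²(Δλ/2) = 0.006462
c = 2·arcsin(√a) = 0.160948 rad = 9.2216°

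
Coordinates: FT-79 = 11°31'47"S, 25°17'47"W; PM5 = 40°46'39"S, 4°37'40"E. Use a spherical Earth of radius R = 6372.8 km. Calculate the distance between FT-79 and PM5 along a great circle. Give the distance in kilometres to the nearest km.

4374 km

FT-79: φ = -11.52972°, λ = -25.29639°
PM5: φ = -40.77750°, λ = +4.62778°
Δφ = -29.2478°,  Δλ = 29.9242°
a = sin²(Δφ/2) + cos φ₁ cos φ₂ sin²(Δλ/2) = 0.113200
c = 2·arcsin(√a) = 0.686293 rad = 39.3217°
d = R·c = 6372.8 × 0.686293 = 4373.6 km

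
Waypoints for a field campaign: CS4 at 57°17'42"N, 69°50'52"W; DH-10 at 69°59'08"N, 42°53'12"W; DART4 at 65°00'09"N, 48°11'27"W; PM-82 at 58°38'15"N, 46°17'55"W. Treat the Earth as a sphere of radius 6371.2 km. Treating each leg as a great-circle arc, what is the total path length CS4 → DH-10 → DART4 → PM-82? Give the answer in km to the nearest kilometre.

3221 km

CS4: φ = +57.29500°, λ = -69.84778°
DH-10: φ = +69.98556°, λ = -42.88667°
DART4: φ = +65.00250°, λ = -48.19083°
PM-82: φ = +58.63750°, λ = -46.29861°
CS4→DH-10: c = 0.299541 rad, d = 1908.44 km
DH-10→DART4: c = 0.093831 rad, d = 597.81 km
DART4→PM-82: c = 0.112167 rad, d = 714.64 km
Total = 1908.44 + 597.81 + 714.64 = 3220.89 km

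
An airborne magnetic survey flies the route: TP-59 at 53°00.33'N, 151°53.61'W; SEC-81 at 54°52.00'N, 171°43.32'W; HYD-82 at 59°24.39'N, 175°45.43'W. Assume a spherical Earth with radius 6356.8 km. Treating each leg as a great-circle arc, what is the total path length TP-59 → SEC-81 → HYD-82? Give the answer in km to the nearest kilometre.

TP-59: φ = +53.00550°, λ = -151.89350°
SEC-81: φ = +54.86667°, λ = -171.72200°
HYD-82: φ = +59.40650°, λ = -175.75717°
TP-59→SEC-81: c = 0.205585 rad, d = 1306.86 km
SEC-81→HYD-82: c = 0.087932 rad, d = 558.96 km
Total = 1306.86 + 558.96 = 1865.83 km

1866 km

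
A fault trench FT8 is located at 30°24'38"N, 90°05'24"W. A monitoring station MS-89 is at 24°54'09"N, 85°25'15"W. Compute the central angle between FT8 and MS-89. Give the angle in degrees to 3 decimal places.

6.886°

FT8: φ = +30.41056°, λ = -90.09000°
MS-89: φ = +24.90250°, λ = -85.42083°
Δφ = -5.5081°,  Δλ = 4.6692°
a = sin²(Δφ/2) + cos φ₁ cos φ₂ sin²(Δλ/2) = 0.003607
c = 2·arcsin(√a) = 0.120183 rad = 6.8860°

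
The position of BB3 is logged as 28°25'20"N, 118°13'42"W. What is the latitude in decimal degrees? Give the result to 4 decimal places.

28.4222°N

28° + 25′/60 + 20″/3600 = 28 + 0.41667 + 0.00556 = 28.4222°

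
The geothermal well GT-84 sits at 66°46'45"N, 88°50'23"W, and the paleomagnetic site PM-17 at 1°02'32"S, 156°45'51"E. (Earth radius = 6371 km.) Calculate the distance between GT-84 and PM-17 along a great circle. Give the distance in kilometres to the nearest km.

GT-84: φ = +66.77917°, λ = -88.83972°
PM-17: φ = -1.04222°, λ = +156.76417°
Δφ = -67.8214°,  Δλ = -114.3961°
a = sin²(Δφ/2) + cos φ₁ cos φ₂ sin²(Δλ/2) = 0.589771
c = 2·arcsin(√a) = 1.751317 rad = 100.3431°
d = R·c = 6371 × 1.751317 = 11157.6 km

11158 km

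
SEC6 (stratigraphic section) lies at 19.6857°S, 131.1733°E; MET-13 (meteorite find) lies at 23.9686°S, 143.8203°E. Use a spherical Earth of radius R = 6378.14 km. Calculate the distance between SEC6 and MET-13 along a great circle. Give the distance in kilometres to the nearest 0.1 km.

1390.4 km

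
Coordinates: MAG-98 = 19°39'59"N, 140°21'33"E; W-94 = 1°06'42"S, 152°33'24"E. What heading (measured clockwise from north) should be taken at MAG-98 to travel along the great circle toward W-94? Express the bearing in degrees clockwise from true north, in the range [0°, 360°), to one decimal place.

148.7°

MAG-98: φ = +19.66639°, λ = +140.35917°
W-94: φ = -1.11167°, λ = +152.55667°
Δλ = 12.1975°
y = sin Δλ · cos φ₂ = 0.211242
x = cos φ₁ sin φ₂ − sin φ₁ cos φ₂ cos Δλ = -0.347153
θ = atan2(y, x) = 148.6795° → 148.6795° (mod 360°)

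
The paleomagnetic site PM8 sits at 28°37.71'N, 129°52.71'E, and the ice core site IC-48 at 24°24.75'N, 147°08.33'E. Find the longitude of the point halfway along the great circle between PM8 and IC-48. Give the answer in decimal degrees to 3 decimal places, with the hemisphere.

138.668°E

PM8: φ = +28.62850°, λ = +129.87850°
IC-48: φ = +24.41250°, λ = +147.13883°
Bx = cos φ₂ cos Δλ = 0.869586,  By = cos φ₂ sin Δλ = 0.270186
φₘ = atan2(sin φ₁ + sin φ₂, √((cos φ₁ + Bx)² + By²)) = 26.78197°
λₘ = λ₁ + atan2(By, cos φ₁ + Bx) = 138.66840°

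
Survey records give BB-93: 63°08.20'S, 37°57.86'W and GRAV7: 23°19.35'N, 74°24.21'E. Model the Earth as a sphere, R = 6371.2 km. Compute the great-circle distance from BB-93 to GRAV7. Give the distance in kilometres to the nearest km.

13426 km

BB-93: φ = -63.13667°, λ = -37.96433°
GRAV7: φ = +23.32250°, λ = +74.40350°
Δφ = 86.4592°,  Δλ = 112.3678°
a = sin²(Δφ/2) + cos φ₁ cos φ₂ sin²(Δλ/2) = 0.755545
c = 2·arcsin(√a) = 2.107248 rad = 120.7364°
d = R·c = 6371.2 × 2.107248 = 13425.7 km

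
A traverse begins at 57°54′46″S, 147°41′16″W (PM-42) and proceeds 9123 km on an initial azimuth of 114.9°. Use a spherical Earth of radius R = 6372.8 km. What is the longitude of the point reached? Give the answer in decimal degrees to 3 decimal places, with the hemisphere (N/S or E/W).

40.402°W

PM-42: φ = -57.91278°, λ = -147.68778°
δ = d/R = 9123/6372.8 = 1.431553 rad
φ₂ = arcsin(sin φ₁ cos δ + cos φ₁ sin δ cos θ)
   = arcsin(-0.84724·0.13879 + 0.53121·0.99032·-0.42104) = -19.82116°
λ₂ = λ₁ + atan2(sin θ sin δ cos φ₁, cos δ − sin φ₁ sin φ₂) = -40.40180°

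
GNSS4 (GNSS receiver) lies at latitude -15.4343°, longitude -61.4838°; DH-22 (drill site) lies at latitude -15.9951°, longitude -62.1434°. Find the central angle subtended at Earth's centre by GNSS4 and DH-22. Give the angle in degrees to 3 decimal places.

Δφ = -0.5608°,  Δλ = -0.6596°
a = sin²(Δφ/2) + cos φ₁ cos φ₂ sin²(Δλ/2) = 0.000055
c = 2·arcsin(√a) = 0.014785 rad = 0.8471°

0.847°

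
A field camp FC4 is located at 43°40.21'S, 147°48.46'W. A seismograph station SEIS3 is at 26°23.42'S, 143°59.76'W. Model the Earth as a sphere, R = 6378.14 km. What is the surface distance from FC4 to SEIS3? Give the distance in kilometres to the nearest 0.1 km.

1954.1 km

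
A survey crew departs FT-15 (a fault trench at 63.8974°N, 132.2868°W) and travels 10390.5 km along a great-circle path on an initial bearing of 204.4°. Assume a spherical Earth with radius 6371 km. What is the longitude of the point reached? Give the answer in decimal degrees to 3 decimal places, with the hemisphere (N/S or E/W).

δ = d/R = 10390.5/6371 = 1.630906 rad
φ₂ = arcsin(sin φ₁ cos δ + cos φ₁ sin δ cos θ)
   = arcsin(0.89801·-0.06007 + 0.43998·0.99819·-0.91068) = -26.99450°
λ₂ = λ₁ + atan2(sin θ sin δ cos φ₁, cos δ − sin φ₁ sin φ₂) = -159.85331°

159.853°W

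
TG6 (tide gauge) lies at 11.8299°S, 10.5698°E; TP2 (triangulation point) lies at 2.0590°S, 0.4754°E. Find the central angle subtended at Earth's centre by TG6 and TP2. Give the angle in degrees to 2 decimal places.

13.99°

Δφ = 9.7709°,  Δλ = -10.0944°
a = sin²(Δφ/2) + cos φ₁ cos φ₂ sin²(Δλ/2) = 0.014823
c = 2·arcsin(√a) = 0.244109 rad = 13.9864°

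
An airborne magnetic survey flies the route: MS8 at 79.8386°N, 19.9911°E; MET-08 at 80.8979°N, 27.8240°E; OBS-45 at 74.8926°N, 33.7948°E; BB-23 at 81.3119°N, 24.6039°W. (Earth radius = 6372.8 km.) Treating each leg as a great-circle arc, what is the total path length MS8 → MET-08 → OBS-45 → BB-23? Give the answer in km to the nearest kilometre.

MS8→MET-08: c = 0.029371 rad, d = 187.18 km
MET-08→OBS-45: c = 0.106929 rad, d = 681.44 km
OBS-45→BB-23: c = 0.224117 rad, d = 1428.26 km
Total = 187.18 + 681.44 + 1428.26 = 2296.87 km

2297 km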